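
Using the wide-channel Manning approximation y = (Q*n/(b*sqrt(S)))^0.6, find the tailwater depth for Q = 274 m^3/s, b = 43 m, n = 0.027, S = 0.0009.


y = (274 * 0.027 / (43 * 0.0009^0.5))^0.6 = 2.8518 m


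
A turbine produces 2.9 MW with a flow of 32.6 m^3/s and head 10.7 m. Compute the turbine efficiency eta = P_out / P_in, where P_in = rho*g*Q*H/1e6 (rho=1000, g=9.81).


P_in = 1000 * 9.81 * 32.6 * 10.7 / 1e6 = 3.4219 MW
eta = 2.9 / 3.4219 = 0.8475


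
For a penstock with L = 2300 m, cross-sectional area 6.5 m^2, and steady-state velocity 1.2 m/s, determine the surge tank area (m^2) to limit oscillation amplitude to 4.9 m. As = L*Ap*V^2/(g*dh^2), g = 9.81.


As = 2300 * 6.5 * 1.2^2 / (9.81 * 4.9^2) = 91.3992 m^2


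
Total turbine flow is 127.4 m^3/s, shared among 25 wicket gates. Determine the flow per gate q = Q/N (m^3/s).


q = 127.4 / 25 = 5.0960 m^3/s


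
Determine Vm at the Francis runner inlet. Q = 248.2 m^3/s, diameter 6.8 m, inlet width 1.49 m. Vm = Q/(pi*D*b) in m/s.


Vm = 248.2 / (pi * 6.8 * 1.49) = 7.7975 m/s


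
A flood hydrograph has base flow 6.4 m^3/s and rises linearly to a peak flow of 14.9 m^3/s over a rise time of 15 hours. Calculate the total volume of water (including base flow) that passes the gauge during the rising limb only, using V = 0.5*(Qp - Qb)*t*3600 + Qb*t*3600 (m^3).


V = 0.5*(14.9 - 6.4)*15*3600 + 6.4*15*3600 = 575100.0000 m^3


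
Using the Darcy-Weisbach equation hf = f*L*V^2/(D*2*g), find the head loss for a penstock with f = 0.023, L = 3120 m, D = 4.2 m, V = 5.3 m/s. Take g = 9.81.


hf = 0.023 * 3120 * 5.3^2 / (4.2 * 2 * 9.81) = 24.4617 m


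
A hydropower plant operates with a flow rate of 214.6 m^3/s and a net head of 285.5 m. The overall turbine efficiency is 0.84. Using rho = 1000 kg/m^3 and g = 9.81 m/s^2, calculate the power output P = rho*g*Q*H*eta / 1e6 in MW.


P = 1000 * 9.81 * 214.6 * 285.5 * 0.84 / 1e6 = 504.8753 MW


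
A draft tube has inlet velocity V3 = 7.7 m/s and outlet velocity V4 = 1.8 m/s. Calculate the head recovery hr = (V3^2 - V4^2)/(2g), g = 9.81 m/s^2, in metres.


hr = (7.7^2 - 1.8^2) / (2*9.81) = 2.8568 m


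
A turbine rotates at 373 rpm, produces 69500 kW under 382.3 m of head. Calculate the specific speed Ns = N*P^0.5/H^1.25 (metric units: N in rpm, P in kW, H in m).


Ns = 373 * 69500^0.5 / 382.3^1.25 = 58.1696


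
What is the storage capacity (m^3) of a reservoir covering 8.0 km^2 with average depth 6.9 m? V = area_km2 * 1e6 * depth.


V = 8.0 * 1e6 * 6.9 = 5.5200e+07 m^3


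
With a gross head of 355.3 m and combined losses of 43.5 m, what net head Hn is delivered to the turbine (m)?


Hn = 355.3 - 43.5 = 311.8000 m


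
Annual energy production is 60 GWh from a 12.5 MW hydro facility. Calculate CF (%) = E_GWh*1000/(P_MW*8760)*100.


CF = 60 * 1000 / (12.5 * 8760) * 100 = 54.7945 %


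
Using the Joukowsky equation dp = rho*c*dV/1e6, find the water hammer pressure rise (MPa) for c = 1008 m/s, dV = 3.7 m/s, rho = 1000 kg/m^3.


dp = 1000 * 1008 * 3.7 / 1e6 = 3.7296 MPa


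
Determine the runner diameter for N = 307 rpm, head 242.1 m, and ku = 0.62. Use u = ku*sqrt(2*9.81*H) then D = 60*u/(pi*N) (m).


u = 0.62 * sqrt(2*9.81*242.1) = 42.7306 m/s
D = 60 * 42.7306 / (pi * 307) = 2.6583 m


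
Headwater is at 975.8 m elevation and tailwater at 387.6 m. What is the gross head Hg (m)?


Hg = 975.8 - 387.6 = 588.2000 m


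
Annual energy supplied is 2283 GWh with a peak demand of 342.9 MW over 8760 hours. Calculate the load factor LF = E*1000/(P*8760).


LF = 2283 * 1000 / (342.9 * 8760) = 0.7600


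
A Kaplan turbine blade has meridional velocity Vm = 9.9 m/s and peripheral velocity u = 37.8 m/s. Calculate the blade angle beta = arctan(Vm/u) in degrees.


beta = arctan(9.9 / 37.8) = 14.6764 degrees


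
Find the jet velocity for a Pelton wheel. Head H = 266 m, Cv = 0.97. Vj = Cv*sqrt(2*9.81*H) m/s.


Vj = 0.97 * sqrt(2*9.81*266) = 70.0748 m/s


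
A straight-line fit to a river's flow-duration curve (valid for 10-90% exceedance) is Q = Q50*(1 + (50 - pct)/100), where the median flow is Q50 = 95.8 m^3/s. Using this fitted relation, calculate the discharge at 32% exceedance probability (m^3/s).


Q = 95.8 * (1 + (50 - 32)/100) = 113.0440 m^3/s


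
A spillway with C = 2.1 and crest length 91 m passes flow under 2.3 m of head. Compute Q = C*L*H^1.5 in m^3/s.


Q = 2.1 * 91 * 2.3^1.5 = 666.5802 m^3/s


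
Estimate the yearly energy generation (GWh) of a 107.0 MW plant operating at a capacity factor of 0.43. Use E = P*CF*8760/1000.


E = 107.0 * 0.43 * 8760 / 1000 = 403.0476 GWh


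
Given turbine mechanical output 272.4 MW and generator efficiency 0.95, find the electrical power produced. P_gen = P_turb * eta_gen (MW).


P_gen = 272.4 * 0.95 = 258.7800 MW


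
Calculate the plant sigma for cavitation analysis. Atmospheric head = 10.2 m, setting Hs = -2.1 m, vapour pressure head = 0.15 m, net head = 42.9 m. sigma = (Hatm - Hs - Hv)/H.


sigma = (10.2 - (-2.1) - 0.15) / 42.9 = 0.2832


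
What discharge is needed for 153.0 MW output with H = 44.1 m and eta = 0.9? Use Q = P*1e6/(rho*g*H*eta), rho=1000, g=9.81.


Q = 153.0 * 1e6 / (1000 * 9.81 * 44.1 * 0.9) = 392.9536 m^3/s


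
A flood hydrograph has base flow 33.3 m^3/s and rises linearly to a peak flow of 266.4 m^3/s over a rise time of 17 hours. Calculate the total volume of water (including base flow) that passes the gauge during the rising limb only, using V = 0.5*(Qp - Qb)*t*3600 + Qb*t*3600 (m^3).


V = 0.5*(266.4 - 33.3)*17*3600 + 33.3*17*3600 = 9.1708e+06 m^3


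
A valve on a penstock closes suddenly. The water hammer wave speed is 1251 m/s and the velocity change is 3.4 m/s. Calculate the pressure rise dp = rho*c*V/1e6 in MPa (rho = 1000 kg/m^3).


dp = 1000 * 1251 * 3.4 / 1e6 = 4.2534 MPa


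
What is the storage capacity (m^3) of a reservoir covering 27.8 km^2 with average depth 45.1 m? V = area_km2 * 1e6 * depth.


V = 27.8 * 1e6 * 45.1 = 1.2538e+09 m^3


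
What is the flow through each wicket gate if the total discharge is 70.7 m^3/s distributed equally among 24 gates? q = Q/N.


q = 70.7 / 24 = 2.9458 m^3/s


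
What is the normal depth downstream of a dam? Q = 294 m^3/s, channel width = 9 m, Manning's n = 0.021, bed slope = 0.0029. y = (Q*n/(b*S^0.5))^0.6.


y = (294 * 0.021 / (9 * 0.0029^0.5))^0.6 = 4.6034 m


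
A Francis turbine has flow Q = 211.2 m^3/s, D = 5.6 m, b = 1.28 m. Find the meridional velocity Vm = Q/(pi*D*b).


Vm = 211.2 / (pi * 5.6 * 1.28) = 9.3788 m/s


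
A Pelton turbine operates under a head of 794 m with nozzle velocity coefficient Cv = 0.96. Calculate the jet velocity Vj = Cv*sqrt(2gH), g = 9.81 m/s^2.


Vj = 0.96 * sqrt(2*9.81*794) = 119.8205 m/s


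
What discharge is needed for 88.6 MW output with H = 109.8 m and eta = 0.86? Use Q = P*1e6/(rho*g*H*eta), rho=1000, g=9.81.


Q = 88.6 * 1e6 / (1000 * 9.81 * 109.8 * 0.86) = 95.6454 m^3/s


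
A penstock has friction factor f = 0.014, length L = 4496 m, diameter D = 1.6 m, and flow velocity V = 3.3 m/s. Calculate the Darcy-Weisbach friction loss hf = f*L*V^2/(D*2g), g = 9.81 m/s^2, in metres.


hf = 0.014 * 4496 * 3.3^2 / (1.6 * 2 * 9.81) = 21.8355 m


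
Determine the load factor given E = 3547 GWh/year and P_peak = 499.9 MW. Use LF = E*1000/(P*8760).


LF = 3547 * 1000 / (499.9 * 8760) = 0.8100


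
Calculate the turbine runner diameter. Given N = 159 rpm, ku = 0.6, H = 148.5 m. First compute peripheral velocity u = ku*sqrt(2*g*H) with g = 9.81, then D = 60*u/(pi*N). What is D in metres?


u = 0.6 * sqrt(2*9.81*148.5) = 32.3865 m/s
D = 60 * 32.3865 / (pi * 159) = 3.8902 m


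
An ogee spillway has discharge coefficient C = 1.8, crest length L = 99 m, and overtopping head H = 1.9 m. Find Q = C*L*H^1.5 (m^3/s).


Q = 1.8 * 99 * 1.9^1.5 = 466.7003 m^3/s


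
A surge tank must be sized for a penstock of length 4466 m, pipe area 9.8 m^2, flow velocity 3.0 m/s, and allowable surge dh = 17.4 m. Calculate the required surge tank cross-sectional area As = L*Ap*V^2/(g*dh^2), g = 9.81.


As = 4466 * 9.8 * 3.0^2 / (9.81 * 17.4^2) = 132.6233 m^2


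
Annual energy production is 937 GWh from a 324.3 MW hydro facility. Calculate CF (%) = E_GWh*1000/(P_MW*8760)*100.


CF = 937 * 1000 / (324.3 * 8760) * 100 = 32.9829 %


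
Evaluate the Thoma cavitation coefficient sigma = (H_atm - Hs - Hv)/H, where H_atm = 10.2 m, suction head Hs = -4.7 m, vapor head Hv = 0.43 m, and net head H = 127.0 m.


sigma = (10.2 - (-4.7) - 0.43) / 127.0 = 0.1139


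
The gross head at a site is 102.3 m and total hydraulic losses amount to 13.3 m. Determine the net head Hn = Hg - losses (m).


Hn = 102.3 - 13.3 = 89.0000 m


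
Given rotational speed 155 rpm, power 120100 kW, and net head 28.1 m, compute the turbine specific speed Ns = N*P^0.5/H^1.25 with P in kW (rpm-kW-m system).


Ns = 155 * 120100^0.5 / 28.1^1.25 = 830.2718


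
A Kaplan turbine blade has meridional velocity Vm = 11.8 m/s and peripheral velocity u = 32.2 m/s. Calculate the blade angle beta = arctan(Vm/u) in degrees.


beta = arctan(11.8 / 32.2) = 20.1258 degrees


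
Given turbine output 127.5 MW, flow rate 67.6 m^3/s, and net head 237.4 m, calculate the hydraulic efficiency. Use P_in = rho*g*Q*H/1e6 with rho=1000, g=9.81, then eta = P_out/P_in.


P_in = 1000 * 9.81 * 67.6 * 237.4 / 1e6 = 157.4332 MW
eta = 127.5 / 157.4332 = 0.8099


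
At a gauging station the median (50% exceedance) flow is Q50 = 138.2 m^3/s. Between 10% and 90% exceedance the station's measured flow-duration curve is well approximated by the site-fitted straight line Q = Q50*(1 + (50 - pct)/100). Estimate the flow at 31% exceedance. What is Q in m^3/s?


Q = 138.2 * (1 + (50 - 31)/100) = 164.4580 m^3/s


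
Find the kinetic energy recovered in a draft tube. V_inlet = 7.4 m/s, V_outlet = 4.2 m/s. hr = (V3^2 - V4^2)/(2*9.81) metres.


hr = (7.4^2 - 4.2^2) / (2*9.81) = 1.8919 m


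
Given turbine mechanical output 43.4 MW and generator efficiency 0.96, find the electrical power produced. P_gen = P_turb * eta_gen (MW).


P_gen = 43.4 * 0.96 = 41.6640 MW


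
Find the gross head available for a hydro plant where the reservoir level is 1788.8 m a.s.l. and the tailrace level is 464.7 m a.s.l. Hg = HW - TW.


Hg = 1788.8 - 464.7 = 1324.1000 m


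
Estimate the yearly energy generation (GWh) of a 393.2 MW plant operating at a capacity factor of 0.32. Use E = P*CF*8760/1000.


E = 393.2 * 0.32 * 8760 / 1000 = 1102.2182 GWh


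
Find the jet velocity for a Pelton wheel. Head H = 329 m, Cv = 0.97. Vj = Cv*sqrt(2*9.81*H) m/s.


Vj = 0.97 * sqrt(2*9.81*329) = 77.9326 m/s


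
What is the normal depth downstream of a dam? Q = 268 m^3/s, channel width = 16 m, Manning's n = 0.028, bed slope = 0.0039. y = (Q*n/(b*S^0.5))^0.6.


y = (268 * 0.028 / (16 * 0.0039^0.5))^0.6 = 3.3526 m


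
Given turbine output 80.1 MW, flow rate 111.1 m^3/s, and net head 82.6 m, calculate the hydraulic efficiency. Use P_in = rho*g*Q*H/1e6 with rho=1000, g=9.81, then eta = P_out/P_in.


P_in = 1000 * 9.81 * 111.1 * 82.6 / 1e6 = 90.0250 MW
eta = 80.1 / 90.0250 = 0.8898


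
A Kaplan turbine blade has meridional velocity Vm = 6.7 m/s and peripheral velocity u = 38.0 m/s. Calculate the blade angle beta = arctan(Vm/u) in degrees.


beta = arctan(6.7 / 38.0) = 9.9994 degrees


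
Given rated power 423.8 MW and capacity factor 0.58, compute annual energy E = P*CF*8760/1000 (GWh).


E = 423.8 * 0.58 * 8760 / 1000 = 2153.2430 GWh


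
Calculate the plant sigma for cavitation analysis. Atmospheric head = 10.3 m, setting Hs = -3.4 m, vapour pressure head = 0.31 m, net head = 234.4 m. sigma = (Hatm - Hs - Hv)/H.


sigma = (10.3 - (-3.4) - 0.31) / 234.4 = 0.0571


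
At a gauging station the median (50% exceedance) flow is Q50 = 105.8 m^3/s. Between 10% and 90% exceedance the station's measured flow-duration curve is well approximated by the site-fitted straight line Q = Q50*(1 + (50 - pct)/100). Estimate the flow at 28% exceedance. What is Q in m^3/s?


Q = 105.8 * (1 + (50 - 28)/100) = 129.0760 m^3/s


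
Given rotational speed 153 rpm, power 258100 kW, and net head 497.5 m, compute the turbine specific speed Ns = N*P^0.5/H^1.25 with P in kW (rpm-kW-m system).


Ns = 153 * 258100^0.5 / 497.5^1.25 = 33.0822


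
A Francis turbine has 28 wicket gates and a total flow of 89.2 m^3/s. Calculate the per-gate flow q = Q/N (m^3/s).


q = 89.2 / 28 = 3.1857 m^3/s


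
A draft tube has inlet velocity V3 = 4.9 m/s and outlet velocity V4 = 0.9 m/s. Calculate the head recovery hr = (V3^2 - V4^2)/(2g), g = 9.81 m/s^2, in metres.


hr = (4.9^2 - 0.9^2) / (2*9.81) = 1.1825 m


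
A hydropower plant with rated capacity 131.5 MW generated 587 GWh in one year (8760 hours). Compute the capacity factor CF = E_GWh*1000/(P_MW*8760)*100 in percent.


CF = 587 * 1000 / (131.5 * 8760) * 100 = 50.9575 %


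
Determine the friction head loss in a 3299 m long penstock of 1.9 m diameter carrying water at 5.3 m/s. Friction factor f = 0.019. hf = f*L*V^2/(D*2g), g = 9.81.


hf = 0.019 * 3299 * 5.3^2 / (1.9 * 2 * 9.81) = 47.2319 m


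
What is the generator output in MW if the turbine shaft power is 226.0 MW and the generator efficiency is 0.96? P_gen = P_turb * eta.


P_gen = 226.0 * 0.96 = 216.9600 MW


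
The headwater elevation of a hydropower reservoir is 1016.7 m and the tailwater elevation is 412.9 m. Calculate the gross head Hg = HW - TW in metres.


Hg = 1016.7 - 412.9 = 603.8000 m


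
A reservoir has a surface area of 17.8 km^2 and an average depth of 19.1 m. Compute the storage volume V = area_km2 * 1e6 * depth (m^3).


V = 17.8 * 1e6 * 19.1 = 3.3998e+08 m^3


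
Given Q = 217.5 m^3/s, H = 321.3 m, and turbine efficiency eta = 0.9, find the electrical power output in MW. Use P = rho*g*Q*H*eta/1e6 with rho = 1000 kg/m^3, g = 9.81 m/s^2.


P = 1000 * 9.81 * 217.5 * 321.3 * 0.9 / 1e6 = 616.9948 MW


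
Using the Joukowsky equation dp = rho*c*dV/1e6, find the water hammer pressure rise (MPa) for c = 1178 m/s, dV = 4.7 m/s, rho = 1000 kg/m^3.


dp = 1000 * 1178 * 4.7 / 1e6 = 5.5366 MPa


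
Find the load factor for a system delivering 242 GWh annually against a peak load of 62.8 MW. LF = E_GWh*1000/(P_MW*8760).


LF = 242 * 1000 / (62.8 * 8760) = 0.4399


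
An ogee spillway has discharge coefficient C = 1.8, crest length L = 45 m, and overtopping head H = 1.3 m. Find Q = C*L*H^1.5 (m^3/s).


Q = 1.8 * 45 * 1.3^1.5 = 120.0605 m^3/s


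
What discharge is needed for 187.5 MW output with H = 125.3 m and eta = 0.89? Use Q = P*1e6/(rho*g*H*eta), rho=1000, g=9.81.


Q = 187.5 * 1e6 / (1000 * 9.81 * 125.3 * 0.89) = 171.3923 m^3/s


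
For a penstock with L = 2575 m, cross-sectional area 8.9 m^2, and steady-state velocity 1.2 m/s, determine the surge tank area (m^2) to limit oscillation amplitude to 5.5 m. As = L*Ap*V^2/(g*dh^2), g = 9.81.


As = 2575 * 8.9 * 1.2^2 / (9.81 * 5.5^2) = 111.2078 m^2


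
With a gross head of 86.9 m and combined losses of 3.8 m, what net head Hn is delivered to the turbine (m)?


Hn = 86.9 - 3.8 = 83.1000 m


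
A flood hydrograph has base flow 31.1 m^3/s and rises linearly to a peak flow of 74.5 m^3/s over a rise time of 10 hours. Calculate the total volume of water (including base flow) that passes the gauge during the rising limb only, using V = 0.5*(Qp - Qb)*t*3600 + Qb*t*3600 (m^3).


V = 0.5*(74.5 - 31.1)*10*3600 + 31.1*10*3600 = 1.9008e+06 m^3


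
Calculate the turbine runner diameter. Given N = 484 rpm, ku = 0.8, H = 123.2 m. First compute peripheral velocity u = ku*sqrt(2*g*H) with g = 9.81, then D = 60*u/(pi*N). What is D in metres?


u = 0.8 * sqrt(2*9.81*123.2) = 39.3319 m/s
D = 60 * 39.3319 / (pi * 484) = 1.5520 m


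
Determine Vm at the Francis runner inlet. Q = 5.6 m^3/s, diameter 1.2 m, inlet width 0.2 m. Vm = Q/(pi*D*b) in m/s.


Vm = 5.6 / (pi * 1.2 * 0.2) = 7.4272 m/s


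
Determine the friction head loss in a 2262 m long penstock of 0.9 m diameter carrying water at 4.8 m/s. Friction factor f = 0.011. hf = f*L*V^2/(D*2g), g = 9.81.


hf = 0.011 * 2262 * 4.8^2 / (0.9 * 2 * 9.81) = 32.4658 m


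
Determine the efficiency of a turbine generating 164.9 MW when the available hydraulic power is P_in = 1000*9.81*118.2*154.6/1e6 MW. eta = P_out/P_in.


P_in = 1000 * 9.81 * 118.2 * 154.6 / 1e6 = 179.2652 MW
eta = 164.9 / 179.2652 = 0.9199


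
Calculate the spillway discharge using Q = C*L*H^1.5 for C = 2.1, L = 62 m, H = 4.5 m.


Q = 2.1 * 62 * 4.5^1.5 = 1242.8816 m^3/s


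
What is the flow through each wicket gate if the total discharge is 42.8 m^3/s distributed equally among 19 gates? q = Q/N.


q = 42.8 / 19 = 2.2526 m^3/s


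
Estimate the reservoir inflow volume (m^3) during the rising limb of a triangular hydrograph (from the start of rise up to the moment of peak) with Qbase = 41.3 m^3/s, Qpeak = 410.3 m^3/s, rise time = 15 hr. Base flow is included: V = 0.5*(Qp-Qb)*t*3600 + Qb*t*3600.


V = 0.5*(410.3 - 41.3)*15*3600 + 41.3*15*3600 = 1.2193e+07 m^3


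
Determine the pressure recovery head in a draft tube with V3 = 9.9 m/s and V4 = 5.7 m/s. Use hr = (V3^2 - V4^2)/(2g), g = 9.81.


hr = (9.9^2 - 5.7^2) / (2*9.81) = 3.3394 m


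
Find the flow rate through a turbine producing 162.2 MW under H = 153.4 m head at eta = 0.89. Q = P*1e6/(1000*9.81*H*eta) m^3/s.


Q = 162.2 * 1e6 / (1000 * 9.81 * 153.4 * 0.89) = 121.1062 m^3/s


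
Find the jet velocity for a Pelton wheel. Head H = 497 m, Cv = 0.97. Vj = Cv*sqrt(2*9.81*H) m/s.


Vj = 0.97 * sqrt(2*9.81*497) = 95.7854 m/s


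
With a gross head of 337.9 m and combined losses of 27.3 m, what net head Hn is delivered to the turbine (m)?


Hn = 337.9 - 27.3 = 310.6000 m


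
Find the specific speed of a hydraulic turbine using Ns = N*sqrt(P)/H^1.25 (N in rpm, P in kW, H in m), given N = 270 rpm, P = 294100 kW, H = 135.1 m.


Ns = 270 * 294100^0.5 / 135.1^1.25 = 317.9011


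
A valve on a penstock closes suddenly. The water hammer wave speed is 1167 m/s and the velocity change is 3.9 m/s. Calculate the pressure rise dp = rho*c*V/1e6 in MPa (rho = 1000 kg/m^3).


dp = 1000 * 1167 * 3.9 / 1e6 = 4.5513 MPa


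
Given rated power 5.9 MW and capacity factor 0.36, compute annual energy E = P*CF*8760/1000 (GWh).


E = 5.9 * 0.36 * 8760 / 1000 = 18.6062 GWh


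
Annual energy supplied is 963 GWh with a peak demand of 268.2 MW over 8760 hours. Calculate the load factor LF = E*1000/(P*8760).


LF = 963 * 1000 / (268.2 * 8760) = 0.4099


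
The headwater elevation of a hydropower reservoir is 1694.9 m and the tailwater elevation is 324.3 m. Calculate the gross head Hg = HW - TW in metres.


Hg = 1694.9 - 324.3 = 1370.6000 m


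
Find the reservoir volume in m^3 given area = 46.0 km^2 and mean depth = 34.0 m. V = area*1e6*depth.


V = 46.0 * 1e6 * 34.0 = 1.5640e+09 m^3


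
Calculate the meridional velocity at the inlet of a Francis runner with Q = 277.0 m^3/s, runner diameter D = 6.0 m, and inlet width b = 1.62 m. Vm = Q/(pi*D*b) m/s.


Vm = 277.0 / (pi * 6.0 * 1.62) = 9.0712 m/s


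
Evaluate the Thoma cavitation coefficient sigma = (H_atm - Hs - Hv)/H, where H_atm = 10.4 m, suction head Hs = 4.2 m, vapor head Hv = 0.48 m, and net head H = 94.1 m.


sigma = (10.4 - 4.2 - 0.48) / 94.1 = 0.0608


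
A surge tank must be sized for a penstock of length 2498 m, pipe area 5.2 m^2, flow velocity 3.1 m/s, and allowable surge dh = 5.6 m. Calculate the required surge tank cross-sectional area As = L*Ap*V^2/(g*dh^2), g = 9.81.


As = 2498 * 5.2 * 3.1^2 / (9.81 * 5.6^2) = 405.7646 m^2


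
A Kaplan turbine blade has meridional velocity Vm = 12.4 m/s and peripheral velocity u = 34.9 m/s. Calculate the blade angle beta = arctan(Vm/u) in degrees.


beta = arctan(12.4 / 34.9) = 19.5602 degrees


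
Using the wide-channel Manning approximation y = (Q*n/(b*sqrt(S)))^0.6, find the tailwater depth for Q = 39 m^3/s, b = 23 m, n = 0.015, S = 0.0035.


y = (39 * 0.015 / (23 * 0.0035^0.5))^0.6 = 0.6026 m


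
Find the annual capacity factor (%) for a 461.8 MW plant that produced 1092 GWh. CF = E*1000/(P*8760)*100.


CF = 1092 * 1000 / (461.8 * 8760) * 100 = 26.9938 %


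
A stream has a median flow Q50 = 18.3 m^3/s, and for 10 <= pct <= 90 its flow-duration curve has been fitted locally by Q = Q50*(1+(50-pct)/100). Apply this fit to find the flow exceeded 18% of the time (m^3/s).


Q = 18.3 * (1 + (50 - 18)/100) = 24.1560 m^3/s


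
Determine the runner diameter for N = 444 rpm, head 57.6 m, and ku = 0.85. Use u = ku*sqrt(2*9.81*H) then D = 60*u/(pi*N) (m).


u = 0.85 * sqrt(2*9.81*57.6) = 28.5746 m/s
D = 60 * 28.5746 / (pi * 444) = 1.2291 m


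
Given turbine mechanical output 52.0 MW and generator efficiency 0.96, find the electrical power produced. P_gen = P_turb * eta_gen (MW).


P_gen = 52.0 * 0.96 = 49.9200 MW


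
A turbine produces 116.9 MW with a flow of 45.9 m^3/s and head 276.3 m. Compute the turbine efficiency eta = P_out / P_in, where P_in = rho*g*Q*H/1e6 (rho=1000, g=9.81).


P_in = 1000 * 9.81 * 45.9 * 276.3 / 1e6 = 124.4121 MW
eta = 116.9 / 124.4121 = 0.9396


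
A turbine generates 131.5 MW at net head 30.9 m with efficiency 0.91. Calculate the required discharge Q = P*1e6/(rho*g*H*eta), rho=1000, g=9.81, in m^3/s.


Q = 131.5 * 1e6 / (1000 * 9.81 * 30.9 * 0.91) = 476.7129 m^3/s


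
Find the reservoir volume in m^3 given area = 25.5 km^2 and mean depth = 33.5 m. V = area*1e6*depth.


V = 25.5 * 1e6 * 33.5 = 8.5425e+08 m^3


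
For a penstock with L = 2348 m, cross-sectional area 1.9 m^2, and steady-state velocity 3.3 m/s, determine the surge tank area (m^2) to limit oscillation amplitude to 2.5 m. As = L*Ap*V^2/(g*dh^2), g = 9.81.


As = 2348 * 1.9 * 3.3^2 / (9.81 * 2.5^2) = 792.3746 m^2


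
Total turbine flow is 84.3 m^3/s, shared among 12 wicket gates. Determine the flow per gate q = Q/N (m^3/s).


q = 84.3 / 12 = 7.0250 m^3/s


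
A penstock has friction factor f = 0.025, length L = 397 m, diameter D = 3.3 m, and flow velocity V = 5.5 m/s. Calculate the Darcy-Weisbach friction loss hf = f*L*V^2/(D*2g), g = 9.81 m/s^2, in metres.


hf = 0.025 * 397 * 5.5^2 / (3.3 * 2 * 9.81) = 4.6371 m


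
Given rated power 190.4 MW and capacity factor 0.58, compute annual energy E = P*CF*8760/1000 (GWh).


E = 190.4 * 0.58 * 8760 / 1000 = 967.3843 GWh


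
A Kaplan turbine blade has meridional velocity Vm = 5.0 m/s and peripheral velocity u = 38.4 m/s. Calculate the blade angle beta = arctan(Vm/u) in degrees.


beta = arctan(5.0 / 38.4) = 7.4187 degrees


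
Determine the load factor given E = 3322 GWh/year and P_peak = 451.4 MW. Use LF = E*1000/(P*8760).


LF = 3322 * 1000 / (451.4 * 8760) = 0.8401


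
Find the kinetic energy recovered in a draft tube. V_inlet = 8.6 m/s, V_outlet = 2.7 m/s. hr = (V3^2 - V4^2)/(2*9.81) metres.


hr = (8.6^2 - 2.7^2) / (2*9.81) = 3.3981 m


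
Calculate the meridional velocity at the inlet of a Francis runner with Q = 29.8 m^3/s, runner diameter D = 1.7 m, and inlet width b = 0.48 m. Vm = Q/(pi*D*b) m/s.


Vm = 29.8 / (pi * 1.7 * 0.48) = 11.6246 m/s


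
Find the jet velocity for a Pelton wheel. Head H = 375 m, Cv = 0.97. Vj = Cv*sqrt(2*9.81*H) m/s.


Vj = 0.97 * sqrt(2*9.81*375) = 83.2026 m/s


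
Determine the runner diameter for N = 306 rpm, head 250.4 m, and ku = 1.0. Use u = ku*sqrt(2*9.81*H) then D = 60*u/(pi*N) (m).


u = 1.0 * sqrt(2*9.81*250.4) = 70.0917 m/s
D = 60 * 70.0917 / (pi * 306) = 4.3747 m


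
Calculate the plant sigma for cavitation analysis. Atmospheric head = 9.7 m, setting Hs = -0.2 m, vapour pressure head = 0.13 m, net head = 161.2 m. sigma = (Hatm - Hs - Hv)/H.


sigma = (9.7 - (-0.2) - 0.13) / 161.2 = 0.0606


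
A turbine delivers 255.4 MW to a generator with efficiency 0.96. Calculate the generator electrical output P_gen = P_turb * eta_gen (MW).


P_gen = 255.4 * 0.96 = 245.1840 MW


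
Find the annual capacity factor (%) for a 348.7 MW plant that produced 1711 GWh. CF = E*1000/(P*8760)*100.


CF = 1711 * 1000 / (348.7 * 8760) * 100 = 56.0137 %


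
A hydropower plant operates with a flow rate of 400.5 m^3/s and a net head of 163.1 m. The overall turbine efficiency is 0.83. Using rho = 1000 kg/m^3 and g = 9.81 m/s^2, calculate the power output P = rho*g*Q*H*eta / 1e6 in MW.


P = 1000 * 9.81 * 400.5 * 163.1 * 0.83 / 1e6 = 531.8677 MW


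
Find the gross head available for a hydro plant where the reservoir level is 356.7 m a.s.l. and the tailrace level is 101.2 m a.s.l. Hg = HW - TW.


Hg = 356.7 - 101.2 = 255.5000 m


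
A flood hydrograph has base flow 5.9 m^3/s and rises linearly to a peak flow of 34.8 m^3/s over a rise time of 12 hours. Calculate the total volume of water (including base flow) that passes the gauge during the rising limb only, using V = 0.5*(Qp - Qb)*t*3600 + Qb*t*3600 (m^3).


V = 0.5*(34.8 - 5.9)*12*3600 + 5.9*12*3600 = 879120.0000 m^3


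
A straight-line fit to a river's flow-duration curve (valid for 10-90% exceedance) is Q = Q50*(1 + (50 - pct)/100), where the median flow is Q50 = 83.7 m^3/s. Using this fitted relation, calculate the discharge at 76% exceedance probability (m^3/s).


Q = 83.7 * (1 + (50 - 76)/100) = 61.9380 m^3/s


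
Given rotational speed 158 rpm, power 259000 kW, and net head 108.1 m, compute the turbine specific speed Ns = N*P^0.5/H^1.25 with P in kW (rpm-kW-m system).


Ns = 158 * 259000^0.5 / 108.1^1.25 = 230.6879


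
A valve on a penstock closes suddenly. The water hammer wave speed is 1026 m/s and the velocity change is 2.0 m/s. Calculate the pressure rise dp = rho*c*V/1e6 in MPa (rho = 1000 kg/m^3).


dp = 1000 * 1026 * 2.0 / 1e6 = 2.0520 MPa


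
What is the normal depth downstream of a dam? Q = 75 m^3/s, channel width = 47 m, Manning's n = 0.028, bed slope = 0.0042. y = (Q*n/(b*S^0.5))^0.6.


y = (75 * 0.028 / (47 * 0.0042^0.5))^0.6 = 0.8000 m


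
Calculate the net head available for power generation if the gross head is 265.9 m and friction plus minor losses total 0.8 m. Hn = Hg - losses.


Hn = 265.9 - 0.8 = 265.1000 m


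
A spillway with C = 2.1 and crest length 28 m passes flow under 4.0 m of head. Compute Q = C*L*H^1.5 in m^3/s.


Q = 2.1 * 28 * 4.0^1.5 = 470.4000 m^3/s


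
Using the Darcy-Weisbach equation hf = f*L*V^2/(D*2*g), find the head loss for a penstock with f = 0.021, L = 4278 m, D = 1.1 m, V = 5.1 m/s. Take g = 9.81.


hf = 0.021 * 4278 * 5.1^2 / (1.1 * 2 * 9.81) = 108.2702 m


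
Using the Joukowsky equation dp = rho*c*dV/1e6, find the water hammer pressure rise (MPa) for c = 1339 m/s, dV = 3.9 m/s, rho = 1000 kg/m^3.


dp = 1000 * 1339 * 3.9 / 1e6 = 5.2221 MPa


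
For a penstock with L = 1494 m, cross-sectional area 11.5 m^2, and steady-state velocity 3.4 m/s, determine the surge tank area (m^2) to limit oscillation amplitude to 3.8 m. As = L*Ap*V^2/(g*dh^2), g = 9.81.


As = 1494 * 11.5 * 3.4^2 / (9.81 * 3.8^2) = 1402.0712 m^2


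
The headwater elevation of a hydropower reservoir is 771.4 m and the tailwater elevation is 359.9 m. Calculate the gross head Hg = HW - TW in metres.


Hg = 771.4 - 359.9 = 411.5000 m


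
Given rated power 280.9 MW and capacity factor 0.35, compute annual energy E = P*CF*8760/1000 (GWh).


E = 280.9 * 0.35 * 8760 / 1000 = 861.2394 GWh


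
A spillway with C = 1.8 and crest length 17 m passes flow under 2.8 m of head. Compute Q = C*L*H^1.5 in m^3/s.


Q = 1.8 * 17 * 2.8^1.5 = 143.3701 m^3/s


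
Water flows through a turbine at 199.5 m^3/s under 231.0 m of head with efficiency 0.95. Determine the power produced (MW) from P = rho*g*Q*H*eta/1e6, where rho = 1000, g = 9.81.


P = 1000 * 9.81 * 199.5 * 231.0 * 0.95 / 1e6 = 429.4845 MW


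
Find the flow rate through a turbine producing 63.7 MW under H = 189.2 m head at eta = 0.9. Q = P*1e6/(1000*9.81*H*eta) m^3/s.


Q = 63.7 * 1e6 / (1000 * 9.81 * 189.2 * 0.9) = 38.1335 m^3/s


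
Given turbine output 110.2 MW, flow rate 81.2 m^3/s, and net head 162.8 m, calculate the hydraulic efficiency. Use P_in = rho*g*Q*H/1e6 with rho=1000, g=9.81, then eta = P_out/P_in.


P_in = 1000 * 9.81 * 81.2 * 162.8 / 1e6 = 129.6819 MW
eta = 110.2 / 129.6819 = 0.8498


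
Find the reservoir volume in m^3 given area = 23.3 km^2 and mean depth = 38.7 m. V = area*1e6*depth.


V = 23.3 * 1e6 * 38.7 = 9.0171e+08 m^3


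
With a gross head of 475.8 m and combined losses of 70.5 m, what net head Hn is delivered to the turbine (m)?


Hn = 475.8 - 70.5 = 405.3000 m


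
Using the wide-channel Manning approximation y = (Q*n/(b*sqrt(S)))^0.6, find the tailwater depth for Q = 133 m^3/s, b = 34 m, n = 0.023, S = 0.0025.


y = (133 * 0.023 / (34 * 0.0025^0.5))^0.6 = 1.4226 m


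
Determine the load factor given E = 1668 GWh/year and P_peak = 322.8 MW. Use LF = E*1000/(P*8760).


LF = 1668 * 1000 / (322.8 * 8760) = 0.5899


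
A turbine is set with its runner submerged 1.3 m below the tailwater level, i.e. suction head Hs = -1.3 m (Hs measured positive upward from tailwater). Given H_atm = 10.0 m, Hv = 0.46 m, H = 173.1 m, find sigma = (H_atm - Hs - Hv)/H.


sigma = (10.0 - (-1.3) - 0.46) / 173.1 = 0.0626


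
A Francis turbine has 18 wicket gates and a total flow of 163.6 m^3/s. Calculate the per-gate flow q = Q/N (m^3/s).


q = 163.6 / 18 = 9.0889 m^3/s


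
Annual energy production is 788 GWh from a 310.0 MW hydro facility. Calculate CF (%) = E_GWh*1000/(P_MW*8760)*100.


CF = 788 * 1000 / (310.0 * 8760) * 100 = 29.0175 %


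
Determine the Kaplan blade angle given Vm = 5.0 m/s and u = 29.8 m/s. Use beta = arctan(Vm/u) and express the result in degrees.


beta = arctan(5.0 / 29.8) = 9.5247 degrees


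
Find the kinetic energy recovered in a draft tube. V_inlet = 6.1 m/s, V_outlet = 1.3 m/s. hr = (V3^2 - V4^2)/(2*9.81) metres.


hr = (6.1^2 - 1.3^2) / (2*9.81) = 1.8104 m


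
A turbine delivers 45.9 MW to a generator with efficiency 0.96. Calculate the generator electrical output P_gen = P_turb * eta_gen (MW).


P_gen = 45.9 * 0.96 = 44.0640 MW


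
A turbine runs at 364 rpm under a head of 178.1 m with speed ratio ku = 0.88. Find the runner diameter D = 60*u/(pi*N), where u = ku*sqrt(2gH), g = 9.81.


u = 0.88 * sqrt(2*9.81*178.1) = 52.0193 m/s
D = 60 * 52.0193 / (pi * 364) = 2.7294 m


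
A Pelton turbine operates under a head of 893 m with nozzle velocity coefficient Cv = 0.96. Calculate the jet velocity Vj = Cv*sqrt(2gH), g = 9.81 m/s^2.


Vj = 0.96 * sqrt(2*9.81*893) = 127.0710 m/s


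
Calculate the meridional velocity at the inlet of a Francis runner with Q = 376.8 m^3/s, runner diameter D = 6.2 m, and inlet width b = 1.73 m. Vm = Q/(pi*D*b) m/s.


Vm = 376.8 / (pi * 6.2 * 1.73) = 11.1821 m/s


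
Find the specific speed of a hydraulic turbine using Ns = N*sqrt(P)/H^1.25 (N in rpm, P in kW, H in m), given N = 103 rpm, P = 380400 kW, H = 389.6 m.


Ns = 103 * 380400^0.5 / 389.6^1.25 = 36.7015


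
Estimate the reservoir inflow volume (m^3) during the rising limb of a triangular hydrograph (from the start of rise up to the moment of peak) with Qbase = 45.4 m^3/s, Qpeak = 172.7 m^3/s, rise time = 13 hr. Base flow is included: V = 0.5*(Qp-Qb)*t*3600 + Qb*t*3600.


V = 0.5*(172.7 - 45.4)*13*3600 + 45.4*13*3600 = 5.1035e+06 m^3


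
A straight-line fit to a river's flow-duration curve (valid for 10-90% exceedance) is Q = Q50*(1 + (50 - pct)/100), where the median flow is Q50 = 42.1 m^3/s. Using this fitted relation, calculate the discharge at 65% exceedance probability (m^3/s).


Q = 42.1 * (1 + (50 - 65)/100) = 35.7850 m^3/s


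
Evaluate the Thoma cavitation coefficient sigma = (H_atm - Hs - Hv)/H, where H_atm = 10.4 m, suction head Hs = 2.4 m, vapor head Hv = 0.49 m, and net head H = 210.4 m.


sigma = (10.4 - 2.4 - 0.49) / 210.4 = 0.0357


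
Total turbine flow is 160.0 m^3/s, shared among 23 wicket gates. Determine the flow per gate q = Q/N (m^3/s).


q = 160.0 / 23 = 6.9565 m^3/s


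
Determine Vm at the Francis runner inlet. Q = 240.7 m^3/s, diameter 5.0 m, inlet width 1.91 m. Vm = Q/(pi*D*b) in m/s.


Vm = 240.7 / (pi * 5.0 * 1.91) = 8.0227 m/s


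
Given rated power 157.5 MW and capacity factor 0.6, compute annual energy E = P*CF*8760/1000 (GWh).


E = 157.5 * 0.6 * 8760 / 1000 = 827.8200 GWh


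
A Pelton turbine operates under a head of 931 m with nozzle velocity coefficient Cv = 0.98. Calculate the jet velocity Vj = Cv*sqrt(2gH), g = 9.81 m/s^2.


Vj = 0.98 * sqrt(2*9.81*931) = 132.4495 m/s


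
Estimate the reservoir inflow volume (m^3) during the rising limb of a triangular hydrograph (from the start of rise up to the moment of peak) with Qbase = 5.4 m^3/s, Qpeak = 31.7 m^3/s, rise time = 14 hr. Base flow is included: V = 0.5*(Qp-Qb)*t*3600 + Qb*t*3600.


V = 0.5*(31.7 - 5.4)*14*3600 + 5.4*14*3600 = 934920.0000 m^3


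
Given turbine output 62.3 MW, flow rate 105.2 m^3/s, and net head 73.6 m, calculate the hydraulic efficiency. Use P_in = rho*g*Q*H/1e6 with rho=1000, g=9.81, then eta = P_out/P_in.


P_in = 1000 * 9.81 * 105.2 * 73.6 / 1e6 = 75.9561 MW
eta = 62.3 / 75.9561 = 0.8202


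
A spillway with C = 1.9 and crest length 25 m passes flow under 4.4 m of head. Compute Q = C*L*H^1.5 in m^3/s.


Q = 1.9 * 25 * 4.4^1.5 = 438.4021 m^3/s


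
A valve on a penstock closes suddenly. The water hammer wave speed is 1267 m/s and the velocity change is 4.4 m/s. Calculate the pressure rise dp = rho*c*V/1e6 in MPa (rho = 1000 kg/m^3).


dp = 1000 * 1267 * 4.4 / 1e6 = 5.5748 MPa


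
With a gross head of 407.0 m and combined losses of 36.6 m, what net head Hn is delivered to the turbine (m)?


Hn = 407.0 - 36.6 = 370.4000 m


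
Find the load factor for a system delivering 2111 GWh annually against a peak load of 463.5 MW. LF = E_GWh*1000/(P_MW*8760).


LF = 2111 * 1000 / (463.5 * 8760) = 0.5199


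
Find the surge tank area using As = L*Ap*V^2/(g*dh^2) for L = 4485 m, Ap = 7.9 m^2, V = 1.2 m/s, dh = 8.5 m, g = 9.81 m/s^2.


As = 4485 * 7.9 * 1.2^2 / (9.81 * 8.5^2) = 71.9855 m^2


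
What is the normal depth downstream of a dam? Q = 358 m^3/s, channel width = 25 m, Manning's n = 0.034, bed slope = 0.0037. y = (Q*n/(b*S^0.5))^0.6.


y = (358 * 0.034 / (25 * 0.0037^0.5))^0.6 = 3.4833 m


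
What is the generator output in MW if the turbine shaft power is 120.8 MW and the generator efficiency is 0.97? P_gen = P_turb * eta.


P_gen = 120.8 * 0.97 = 117.1760 MW


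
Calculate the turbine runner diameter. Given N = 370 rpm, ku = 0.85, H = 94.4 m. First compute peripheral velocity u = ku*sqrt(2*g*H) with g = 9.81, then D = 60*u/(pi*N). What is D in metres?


u = 0.85 * sqrt(2*9.81*94.4) = 36.5809 m/s
D = 60 * 36.5809 / (pi * 370) = 1.8882 m


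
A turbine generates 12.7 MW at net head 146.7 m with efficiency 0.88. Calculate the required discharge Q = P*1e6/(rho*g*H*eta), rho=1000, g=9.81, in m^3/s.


Q = 12.7 * 1e6 / (1000 * 9.81 * 146.7 * 0.88) = 10.0282 m^3/s


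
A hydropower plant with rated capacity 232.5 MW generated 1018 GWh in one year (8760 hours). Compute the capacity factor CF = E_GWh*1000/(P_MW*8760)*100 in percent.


CF = 1018 * 1000 / (232.5 * 8760) * 100 = 49.9828 %


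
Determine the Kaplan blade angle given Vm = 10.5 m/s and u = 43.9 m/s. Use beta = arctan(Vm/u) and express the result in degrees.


beta = arctan(10.5 / 43.9) = 13.4513 degrees


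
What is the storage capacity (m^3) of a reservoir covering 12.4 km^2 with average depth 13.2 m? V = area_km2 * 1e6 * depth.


V = 12.4 * 1e6 * 13.2 = 1.6368e+08 m^3


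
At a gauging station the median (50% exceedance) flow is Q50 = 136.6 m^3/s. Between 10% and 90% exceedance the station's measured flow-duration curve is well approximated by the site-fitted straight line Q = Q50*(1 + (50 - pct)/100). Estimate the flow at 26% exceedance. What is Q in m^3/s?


Q = 136.6 * (1 + (50 - 26)/100) = 169.3840 m^3/s


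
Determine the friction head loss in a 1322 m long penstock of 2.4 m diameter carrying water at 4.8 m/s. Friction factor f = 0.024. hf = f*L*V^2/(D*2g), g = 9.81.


hf = 0.024 * 1322 * 4.8^2 / (2.4 * 2 * 9.81) = 15.5244 m


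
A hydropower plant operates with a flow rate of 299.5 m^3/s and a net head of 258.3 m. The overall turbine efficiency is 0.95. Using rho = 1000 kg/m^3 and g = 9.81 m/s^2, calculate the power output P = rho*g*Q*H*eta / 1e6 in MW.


P = 1000 * 9.81 * 299.5 * 258.3 * 0.95 / 1e6 = 720.9644 MW


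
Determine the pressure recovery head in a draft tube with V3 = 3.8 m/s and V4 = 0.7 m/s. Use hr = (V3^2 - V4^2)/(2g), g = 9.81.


hr = (3.8^2 - 0.7^2) / (2*9.81) = 0.7110 m


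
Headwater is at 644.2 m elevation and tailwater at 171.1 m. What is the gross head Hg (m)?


Hg = 644.2 - 171.1 = 473.1000 m


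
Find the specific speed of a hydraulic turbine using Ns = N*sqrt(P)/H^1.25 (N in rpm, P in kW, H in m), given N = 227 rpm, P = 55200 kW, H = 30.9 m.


Ns = 227 * 55200^0.5 / 30.9^1.25 = 732.0610


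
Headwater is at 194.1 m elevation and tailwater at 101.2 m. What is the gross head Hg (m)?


Hg = 194.1 - 101.2 = 92.9000 m


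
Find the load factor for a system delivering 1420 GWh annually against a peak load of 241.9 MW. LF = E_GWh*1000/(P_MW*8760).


LF = 1420 * 1000 / (241.9 * 8760) = 0.6701


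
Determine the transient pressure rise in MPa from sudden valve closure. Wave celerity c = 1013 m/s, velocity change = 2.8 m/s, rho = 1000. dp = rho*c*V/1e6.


dp = 1000 * 1013 * 2.8 / 1e6 = 2.8364 MPa


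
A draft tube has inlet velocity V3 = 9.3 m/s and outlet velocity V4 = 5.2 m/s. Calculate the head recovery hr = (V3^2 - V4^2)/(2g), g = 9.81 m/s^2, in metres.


hr = (9.3^2 - 5.2^2) / (2*9.81) = 3.0301 m


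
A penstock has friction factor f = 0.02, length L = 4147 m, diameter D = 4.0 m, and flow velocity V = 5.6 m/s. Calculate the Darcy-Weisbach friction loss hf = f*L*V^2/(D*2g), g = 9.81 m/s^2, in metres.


hf = 0.02 * 4147 * 5.6^2 / (4.0 * 2 * 9.81) = 33.1422 m


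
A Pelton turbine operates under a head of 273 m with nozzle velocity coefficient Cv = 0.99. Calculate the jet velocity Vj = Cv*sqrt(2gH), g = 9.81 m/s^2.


Vj = 0.99 * sqrt(2*9.81*273) = 72.4546 m/s


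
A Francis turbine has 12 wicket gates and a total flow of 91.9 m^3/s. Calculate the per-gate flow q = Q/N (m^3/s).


q = 91.9 / 12 = 7.6583 m^3/s


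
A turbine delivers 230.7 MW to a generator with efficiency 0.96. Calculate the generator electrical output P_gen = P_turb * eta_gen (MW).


P_gen = 230.7 * 0.96 = 221.4720 MW


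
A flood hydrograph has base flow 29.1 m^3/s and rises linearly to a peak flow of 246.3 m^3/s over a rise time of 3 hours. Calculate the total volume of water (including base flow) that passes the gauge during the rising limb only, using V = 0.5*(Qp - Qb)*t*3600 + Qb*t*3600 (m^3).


V = 0.5*(246.3 - 29.1)*3*3600 + 29.1*3*3600 = 1.4872e+06 m^3


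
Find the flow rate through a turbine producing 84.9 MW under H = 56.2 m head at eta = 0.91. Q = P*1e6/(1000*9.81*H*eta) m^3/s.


Q = 84.9 * 1e6 / (1000 * 9.81 * 56.2 * 0.91) = 169.2236 m^3/s


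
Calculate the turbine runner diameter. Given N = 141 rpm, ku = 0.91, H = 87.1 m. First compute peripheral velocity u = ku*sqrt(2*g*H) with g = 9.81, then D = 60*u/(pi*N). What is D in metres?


u = 0.91 * sqrt(2*9.81*87.1) = 37.6184 m/s
D = 60 * 37.6184 / (pi * 141) = 5.0954 m
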